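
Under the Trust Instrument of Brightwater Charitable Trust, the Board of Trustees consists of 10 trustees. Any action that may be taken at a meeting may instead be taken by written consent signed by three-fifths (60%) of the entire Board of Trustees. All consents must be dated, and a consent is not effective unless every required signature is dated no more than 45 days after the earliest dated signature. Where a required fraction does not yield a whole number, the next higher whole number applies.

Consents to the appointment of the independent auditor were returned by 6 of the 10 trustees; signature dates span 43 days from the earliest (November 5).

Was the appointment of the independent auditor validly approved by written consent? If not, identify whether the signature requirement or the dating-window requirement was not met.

Effective — both the signature and dating-window requirements are satisfied.

Signatures required: three-fifths (60%) of 10 — 3/5 of 10 = 6, so 6 needed; 6 signed. Sufficient.
Dating window: the latest signature is 43 days after the earliest; the limit is 45 days. Within the window.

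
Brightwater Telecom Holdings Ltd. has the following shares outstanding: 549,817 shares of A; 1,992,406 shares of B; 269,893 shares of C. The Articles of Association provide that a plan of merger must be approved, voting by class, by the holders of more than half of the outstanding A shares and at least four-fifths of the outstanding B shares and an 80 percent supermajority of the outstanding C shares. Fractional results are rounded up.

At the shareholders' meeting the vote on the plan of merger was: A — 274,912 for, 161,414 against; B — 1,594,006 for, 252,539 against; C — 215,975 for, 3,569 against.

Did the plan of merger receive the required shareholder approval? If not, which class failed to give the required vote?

Approved — every class gave the required vote.

A: a majority of 549817 is 274909; 274,909 required, 274,912 in favor — approved.
B: 4/5 of 1992406 = 1593924.80, rounded up to 1593925; 1,593,925 required, 1,594,006 in favor — approved.
C: 4/5 of 269893 = 215914.40, rounded up to 215915; 215,915 required, 215,975 in favor — approved.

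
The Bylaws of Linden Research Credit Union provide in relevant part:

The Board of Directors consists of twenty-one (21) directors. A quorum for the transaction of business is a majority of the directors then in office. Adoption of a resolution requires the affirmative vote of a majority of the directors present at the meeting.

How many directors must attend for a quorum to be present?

A majority of 21 is 11.

11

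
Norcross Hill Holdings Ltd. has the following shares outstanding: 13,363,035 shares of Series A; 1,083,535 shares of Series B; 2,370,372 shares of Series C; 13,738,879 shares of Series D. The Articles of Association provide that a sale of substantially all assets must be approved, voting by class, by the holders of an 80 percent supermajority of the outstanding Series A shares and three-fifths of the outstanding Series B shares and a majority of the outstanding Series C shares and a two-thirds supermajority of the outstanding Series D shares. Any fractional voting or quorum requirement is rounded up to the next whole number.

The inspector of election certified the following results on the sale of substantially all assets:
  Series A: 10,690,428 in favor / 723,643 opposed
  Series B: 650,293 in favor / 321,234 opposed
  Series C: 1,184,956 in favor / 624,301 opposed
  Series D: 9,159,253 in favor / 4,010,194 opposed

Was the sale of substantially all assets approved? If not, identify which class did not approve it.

Not approved — the Series C shares did not give the required vote.

Series A: 4/5 of 13363035 = 10690428; 10,690,428 required, 10,690,428 in favor — approved.
Series B: 3/5 of 1083535 = 650121; 650,121 required, 650,293 in favor — approved.
Series C: a majority of 2370372 is 1185187; 1,185,187 required, 1,184,956 in favor — not approved.
Series D: 2/3 of 13738879 = 9159252.67, rounded up to 9159253; 9,159,253 required, 9,159,253 in favor — approved.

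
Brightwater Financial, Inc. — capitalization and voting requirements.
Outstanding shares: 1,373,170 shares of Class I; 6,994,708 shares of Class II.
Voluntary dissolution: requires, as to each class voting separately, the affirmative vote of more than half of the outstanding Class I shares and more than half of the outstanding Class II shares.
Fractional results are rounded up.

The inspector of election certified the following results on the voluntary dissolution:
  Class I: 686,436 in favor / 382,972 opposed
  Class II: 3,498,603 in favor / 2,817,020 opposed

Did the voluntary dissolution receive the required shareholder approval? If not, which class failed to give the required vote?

Not approved — the Class I shares did not give the required vote.

Class I: a majority of 1373170 is 686586; 686,586 required, 686,436 in favor — not approved.
Class II: a majority of 6994708 is 3497355; 3,497,355 required, 3,498,603 in favor — approved.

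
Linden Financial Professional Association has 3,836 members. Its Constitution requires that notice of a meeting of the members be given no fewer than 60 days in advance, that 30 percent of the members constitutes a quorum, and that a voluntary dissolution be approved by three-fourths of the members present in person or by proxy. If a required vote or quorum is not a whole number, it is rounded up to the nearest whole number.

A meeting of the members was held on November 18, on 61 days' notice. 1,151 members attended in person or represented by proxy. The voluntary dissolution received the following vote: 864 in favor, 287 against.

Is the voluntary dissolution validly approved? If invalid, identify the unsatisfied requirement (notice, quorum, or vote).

Valid — all requirements satisfied.

Notice: 61 days given; 60 required. Satisfied.
Quorum: 30% of 3,836 = 1,150.80, rounded up to 1,151; 1,151 present. Satisfied.
Vote: requires three-fourths of those present (1,151); 3/4 of 1151 = 863.25, rounded up to 864, so 864 needed; 864 in favor. Satisfied.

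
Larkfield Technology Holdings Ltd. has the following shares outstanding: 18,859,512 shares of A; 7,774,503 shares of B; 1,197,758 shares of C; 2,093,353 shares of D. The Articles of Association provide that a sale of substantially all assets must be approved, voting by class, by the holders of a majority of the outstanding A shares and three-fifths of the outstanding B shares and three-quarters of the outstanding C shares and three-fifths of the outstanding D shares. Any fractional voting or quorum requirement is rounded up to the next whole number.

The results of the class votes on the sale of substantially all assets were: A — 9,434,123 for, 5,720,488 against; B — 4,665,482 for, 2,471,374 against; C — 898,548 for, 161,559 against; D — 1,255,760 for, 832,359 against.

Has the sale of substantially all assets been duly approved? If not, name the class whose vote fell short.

Not approved — the D shares did not give the required vote.

A: a majority of 18859512 is 9429757; 9,429,757 required, 9,434,123 in favor — approved.
B: 3/5 of 7774503 = 4664701.80, rounded up to 4664702; 4,664,702 required, 4,665,482 in favor — approved.
C: 3/4 of 1197758 = 898318.50, rounded up to 898319; 898,319 required, 898,548 in favor — approved.
D: 3/5 of 2093353 = 1256011.80, rounded up to 1256012; 1,256,012 required, 1,255,760 in favor — not approved.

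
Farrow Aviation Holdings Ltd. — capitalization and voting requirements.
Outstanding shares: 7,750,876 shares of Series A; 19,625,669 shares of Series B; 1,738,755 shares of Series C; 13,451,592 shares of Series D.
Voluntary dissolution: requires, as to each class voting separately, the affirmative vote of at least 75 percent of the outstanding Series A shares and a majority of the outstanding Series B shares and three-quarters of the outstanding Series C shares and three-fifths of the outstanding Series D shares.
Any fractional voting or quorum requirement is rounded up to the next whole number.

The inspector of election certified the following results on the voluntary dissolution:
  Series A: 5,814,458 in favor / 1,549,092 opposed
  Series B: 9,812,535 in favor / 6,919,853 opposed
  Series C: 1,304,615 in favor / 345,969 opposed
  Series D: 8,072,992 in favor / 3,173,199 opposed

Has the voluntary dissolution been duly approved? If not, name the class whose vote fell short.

Not approved — the Series B shares did not give the required vote.

Series A: 3/4 of 7750876 = 5813157; 5,813,157 required, 5,814,458 in favor — approved.
Series B: a majority of 19625669 is 9812835; 9,812,835 required, 9,812,535 in favor — not approved.
Series C: 3/4 of 1738755 = 1304066.25, rounded up to 1304067; 1,304,067 required, 1,304,615 in favor — approved.
Series D: 3/5 of 13451592 = 8070955.20, rounded up to 8070956; 8,070,956 required, 8,072,992 in favor — approved.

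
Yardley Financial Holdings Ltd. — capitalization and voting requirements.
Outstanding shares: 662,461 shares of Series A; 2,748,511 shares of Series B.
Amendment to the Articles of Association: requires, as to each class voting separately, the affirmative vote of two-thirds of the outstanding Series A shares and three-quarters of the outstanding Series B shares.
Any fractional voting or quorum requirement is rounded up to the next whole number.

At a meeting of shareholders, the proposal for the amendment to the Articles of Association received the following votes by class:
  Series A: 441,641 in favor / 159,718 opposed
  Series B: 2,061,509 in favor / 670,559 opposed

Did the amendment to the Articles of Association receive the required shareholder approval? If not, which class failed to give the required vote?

Approved — every class gave the required vote.

Series A: 2/3 of 662461 = 441640.67, rounded up to 441641; 441,641 required, 441,641 in favor — approved.
Series B: 3/4 of 2748511 = 2061383.25, rounded up to 2061384; 2,061,384 required, 2,061,509 in favor — approved.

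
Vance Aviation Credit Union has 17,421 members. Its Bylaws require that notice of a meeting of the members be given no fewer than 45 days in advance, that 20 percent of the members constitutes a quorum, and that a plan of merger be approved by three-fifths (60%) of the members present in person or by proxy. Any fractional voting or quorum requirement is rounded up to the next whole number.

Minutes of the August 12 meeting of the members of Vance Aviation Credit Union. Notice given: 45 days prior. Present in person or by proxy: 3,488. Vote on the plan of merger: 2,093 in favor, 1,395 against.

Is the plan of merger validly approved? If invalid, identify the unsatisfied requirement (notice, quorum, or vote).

Notice: 45 days given; 45 required. Satisfied.
Quorum: 20% of 17,421 = 3,484.20, rounded up to 3,485; 3,488 present. Satisfied.
Vote: requires three-fifths of those present (3,488); 3/5 of 3488 = 2092.80, rounded up to 2093, so 2,093 needed; 2,093 in favor. Satisfied.

Valid — all requirements satisfied.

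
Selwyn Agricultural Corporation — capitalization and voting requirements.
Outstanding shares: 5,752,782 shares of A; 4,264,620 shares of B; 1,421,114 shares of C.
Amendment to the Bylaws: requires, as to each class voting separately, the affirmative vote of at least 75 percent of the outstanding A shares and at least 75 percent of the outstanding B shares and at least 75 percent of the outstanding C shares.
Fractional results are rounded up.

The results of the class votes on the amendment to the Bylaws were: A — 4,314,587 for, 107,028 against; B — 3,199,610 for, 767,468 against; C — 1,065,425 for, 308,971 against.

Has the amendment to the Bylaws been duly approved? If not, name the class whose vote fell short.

A: 3/4 of 5752782 = 4314586.50, rounded up to 4314587; 4,314,587 required, 4,314,587 in favor — approved.
B: 3/4 of 4264620 = 3198465; 3,198,465 required, 3,199,610 in favor — approved.
C: 3/4 of 1421114 = 1065835.50, rounded up to 1065836; 1,065,836 required, 1,065,425 in favor — not approved.

Not approved — the C shares did not give the required vote.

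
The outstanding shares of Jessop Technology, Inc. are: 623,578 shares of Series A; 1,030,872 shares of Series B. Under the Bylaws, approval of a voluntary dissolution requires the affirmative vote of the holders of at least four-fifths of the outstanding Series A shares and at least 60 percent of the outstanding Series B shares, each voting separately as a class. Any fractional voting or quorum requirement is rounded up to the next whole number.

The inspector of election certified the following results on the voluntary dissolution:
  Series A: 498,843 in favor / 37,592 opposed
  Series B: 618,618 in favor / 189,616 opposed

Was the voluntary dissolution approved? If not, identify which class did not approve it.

Not approved — the Series A shares did not give the required vote.

Series A: 4/5 of 623578 = 498862.40, rounded up to 498863; 498,863 required, 498,843 in favor — not approved.
Series B: 3/5 of 1030872 = 618523.20, rounded up to 618524; 618,524 required, 618,618 in favor — approved.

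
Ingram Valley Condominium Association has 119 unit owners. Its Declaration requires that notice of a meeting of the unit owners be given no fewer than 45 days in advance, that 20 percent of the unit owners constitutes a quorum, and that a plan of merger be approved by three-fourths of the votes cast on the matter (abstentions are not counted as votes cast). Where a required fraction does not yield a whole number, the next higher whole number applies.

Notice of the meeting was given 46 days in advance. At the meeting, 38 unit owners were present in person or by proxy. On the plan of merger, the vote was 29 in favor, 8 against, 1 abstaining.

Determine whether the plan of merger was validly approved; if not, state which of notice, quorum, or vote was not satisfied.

Valid — all requirements satisfied.

Notice: 46 days given; 45 required. Satisfied.
Quorum: 20% of 119 = 23.80, rounded up to 24; 38 present. Satisfied.
Vote: requires three-fourths of the votes cast (38 − 1 abstaining = 37); 3/4 of 37 = 27.75, rounded up to 28, so 28 needed; 29 in favor. Satisfied.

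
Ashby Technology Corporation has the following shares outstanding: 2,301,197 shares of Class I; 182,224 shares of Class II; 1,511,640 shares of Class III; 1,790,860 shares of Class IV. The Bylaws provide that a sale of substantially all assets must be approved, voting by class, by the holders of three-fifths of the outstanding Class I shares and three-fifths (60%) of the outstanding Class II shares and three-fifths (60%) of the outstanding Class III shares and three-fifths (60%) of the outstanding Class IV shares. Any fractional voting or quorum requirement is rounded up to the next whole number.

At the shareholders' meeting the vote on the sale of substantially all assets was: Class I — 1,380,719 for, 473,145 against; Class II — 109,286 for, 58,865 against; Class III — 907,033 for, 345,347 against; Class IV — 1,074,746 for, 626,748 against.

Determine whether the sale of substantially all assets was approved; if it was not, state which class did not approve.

Not approved — the Class II shares did not give the required vote.

Class I: 3/5 of 2301197 = 1380718.20, rounded up to 1380719; 1,380,719 required, 1,380,719 in favor — approved.
Class II: 3/5 of 182224 = 109334.40, rounded up to 109335; 109,335 required, 109,286 in favor — not approved.
Class III: 3/5 of 1511640 = 906984; 906,984 required, 907,033 in favor — approved.
Class IV: 3/5 of 1790860 = 1074516; 1,074,516 required, 1,074,746 in favor — approved.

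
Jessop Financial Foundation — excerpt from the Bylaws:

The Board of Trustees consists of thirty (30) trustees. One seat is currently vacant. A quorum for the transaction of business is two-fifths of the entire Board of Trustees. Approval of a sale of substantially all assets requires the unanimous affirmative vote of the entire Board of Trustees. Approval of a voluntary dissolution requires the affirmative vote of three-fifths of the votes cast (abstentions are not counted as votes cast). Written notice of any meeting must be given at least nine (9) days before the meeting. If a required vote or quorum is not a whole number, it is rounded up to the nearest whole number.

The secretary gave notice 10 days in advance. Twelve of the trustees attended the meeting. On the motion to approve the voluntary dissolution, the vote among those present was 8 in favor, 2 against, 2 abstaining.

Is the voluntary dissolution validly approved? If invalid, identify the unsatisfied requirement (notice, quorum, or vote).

Valid — all requirements satisfied.

Notice: 10 days given; 9 required (10 ≥ 9). Satisfied.
Quorum: 12 present; quorum is 12. Satisfied.
Vote: the voluntary dissolution requires three-fifths of the votes cast (12 present − 2 abstaining = 10). 3/5 of 10 = 6, so 6 affirmative votes are needed; 8 voted in favor. Satisfied.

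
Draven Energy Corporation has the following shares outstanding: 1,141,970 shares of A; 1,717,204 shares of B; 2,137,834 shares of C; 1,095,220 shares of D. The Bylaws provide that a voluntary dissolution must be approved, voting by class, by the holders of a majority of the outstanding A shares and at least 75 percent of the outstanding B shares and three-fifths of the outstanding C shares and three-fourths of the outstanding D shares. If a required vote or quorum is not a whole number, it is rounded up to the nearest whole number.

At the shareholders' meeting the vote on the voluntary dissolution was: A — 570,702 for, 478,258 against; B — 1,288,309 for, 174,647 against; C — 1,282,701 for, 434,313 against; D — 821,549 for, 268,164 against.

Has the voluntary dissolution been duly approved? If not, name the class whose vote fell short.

A: a majority of 1141970 is 570986; 570,986 required, 570,702 in favor — not approved.
B: 3/4 of 1717204 = 1287903; 1,287,903 required, 1,288,309 in favor — approved.
C: 3/5 of 2137834 = 1282700.40, rounded up to 1282701; 1,282,701 required, 1,282,701 in favor — approved.
D: 3/4 of 1095220 = 821415; 821,415 required, 821,549 in favor — approved.

Not approved — the A shares did not give the required vote.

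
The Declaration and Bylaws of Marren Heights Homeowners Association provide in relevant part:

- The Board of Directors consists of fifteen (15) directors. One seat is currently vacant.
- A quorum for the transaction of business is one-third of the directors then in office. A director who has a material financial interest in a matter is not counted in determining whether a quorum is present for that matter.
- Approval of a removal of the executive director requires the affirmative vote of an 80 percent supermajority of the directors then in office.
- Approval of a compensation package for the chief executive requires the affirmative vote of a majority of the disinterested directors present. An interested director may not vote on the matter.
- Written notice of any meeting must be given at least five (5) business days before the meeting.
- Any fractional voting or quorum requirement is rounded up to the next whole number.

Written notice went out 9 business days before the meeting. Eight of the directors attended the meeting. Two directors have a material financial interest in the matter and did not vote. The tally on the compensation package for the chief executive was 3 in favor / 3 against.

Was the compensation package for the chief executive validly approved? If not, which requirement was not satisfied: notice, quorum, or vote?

Notice: 9 business days given; 5 required (9 ≥ 5). Satisfied.
Quorum: 8 present, but the 2 interested directors do not count, leaving 6. Quorum is 5. Satisfied.
Vote: the compensation package for the chief executive requires a majority of the disinterested directors present (8 − 2 = 6). A majority of 6 is 4, so 4 affirmative votes are needed; 3 voted in favor. Not satisfied.

Invalid — vote requirement not satisfied.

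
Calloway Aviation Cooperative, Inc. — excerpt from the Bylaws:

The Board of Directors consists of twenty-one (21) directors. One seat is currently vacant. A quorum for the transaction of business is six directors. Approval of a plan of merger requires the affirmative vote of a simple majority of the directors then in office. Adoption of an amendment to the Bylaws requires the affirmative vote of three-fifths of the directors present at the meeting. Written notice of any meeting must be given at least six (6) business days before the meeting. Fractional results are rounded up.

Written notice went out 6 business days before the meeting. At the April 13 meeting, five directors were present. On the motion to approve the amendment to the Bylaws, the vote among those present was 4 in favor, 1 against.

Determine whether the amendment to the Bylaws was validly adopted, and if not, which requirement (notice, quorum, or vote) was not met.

Invalid — quorum requirement not satisfied.

Notice: 6 business days given; 6 required (6 ≥ 6). Satisfied.
Quorum: 5 present; quorum is 6. Not satisfied.
Vote: the amendment to the Bylaws requires three-fifths of the directors present (5). 3/5 of 5 = 3, so 3 affirmative votes are needed; 4 voted in favor. Satisfied. (Moot — without a quorum no business can be validly transacted.)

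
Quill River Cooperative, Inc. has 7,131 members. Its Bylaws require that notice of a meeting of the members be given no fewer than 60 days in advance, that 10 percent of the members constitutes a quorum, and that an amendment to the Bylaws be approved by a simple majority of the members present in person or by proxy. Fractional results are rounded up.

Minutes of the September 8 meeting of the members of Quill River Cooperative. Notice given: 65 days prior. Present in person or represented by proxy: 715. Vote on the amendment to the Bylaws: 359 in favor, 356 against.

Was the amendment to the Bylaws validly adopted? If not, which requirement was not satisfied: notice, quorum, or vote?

Valid — all requirements satisfied.

Notice: 65 days given; 60 required. Satisfied.
Quorum: 10% of 7,131 = 713.10, rounded up to 714; 715 present. Satisfied.
Vote: requires a majority of those present (715); a majority of 715 is 358, so 358 needed; 359 in favor. Satisfied.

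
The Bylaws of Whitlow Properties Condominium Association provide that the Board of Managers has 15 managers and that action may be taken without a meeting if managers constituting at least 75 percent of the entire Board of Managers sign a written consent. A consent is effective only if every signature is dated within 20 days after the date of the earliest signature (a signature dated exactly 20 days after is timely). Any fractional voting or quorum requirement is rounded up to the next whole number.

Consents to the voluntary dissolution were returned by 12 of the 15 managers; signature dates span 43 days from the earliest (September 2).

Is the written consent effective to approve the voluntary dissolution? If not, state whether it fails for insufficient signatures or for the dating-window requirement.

Not effective — dating-window requirement not satisfied.

Signatures required: at least 75 percent of 15 — 3/4 of 15 = 11.25, rounded up to 12, so 12 needed; 12 signed. Sufficient.
Dating window: the latest signature is 43 days after the earliest; the limit is 20 days. Outside the window.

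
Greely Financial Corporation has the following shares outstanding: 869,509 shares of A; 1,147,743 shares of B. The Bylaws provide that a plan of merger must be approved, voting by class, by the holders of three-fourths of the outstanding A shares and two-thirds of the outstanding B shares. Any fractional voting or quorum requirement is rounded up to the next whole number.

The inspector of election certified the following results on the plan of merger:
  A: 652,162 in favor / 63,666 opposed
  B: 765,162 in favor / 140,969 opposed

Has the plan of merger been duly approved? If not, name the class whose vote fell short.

A: 3/4 of 869509 = 652131.75, rounded up to 652132; 652,132 required, 652,162 in favor — approved.
B: 2/3 of 1147743 = 765162; 765,162 required, 765,162 in favor — approved.

Approved — every class gave the required vote.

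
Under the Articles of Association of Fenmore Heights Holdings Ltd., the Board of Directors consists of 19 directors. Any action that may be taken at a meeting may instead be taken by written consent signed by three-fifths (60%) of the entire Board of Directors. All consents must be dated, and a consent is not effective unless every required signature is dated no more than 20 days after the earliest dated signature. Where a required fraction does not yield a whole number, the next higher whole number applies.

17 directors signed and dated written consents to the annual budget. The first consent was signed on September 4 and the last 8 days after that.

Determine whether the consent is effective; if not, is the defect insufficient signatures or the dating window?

Effective — both the signature and dating-window requirements are satisfied.

Signatures required: three-fifths (60%) of 19 — 3/5 of 19 = 11.40, rounded up to 12, so 12 needed; 17 signed. Sufficient.
Dating window: the latest signature is 8 days after the earliest; the limit is 20 days. Within the window.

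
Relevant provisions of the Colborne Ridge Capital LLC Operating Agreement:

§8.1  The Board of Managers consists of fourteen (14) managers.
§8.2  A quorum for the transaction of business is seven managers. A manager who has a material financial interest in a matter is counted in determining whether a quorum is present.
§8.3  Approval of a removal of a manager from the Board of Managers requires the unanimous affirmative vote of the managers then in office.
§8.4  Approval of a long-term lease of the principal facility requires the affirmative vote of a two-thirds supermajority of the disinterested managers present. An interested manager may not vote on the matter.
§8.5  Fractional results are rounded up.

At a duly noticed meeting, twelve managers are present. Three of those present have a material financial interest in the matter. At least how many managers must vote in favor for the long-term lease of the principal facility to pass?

6

The long-term lease of the principal facility requires two-thirds of the disinterested managers present (12 − 3 = 9).
2/3 of 9 = 6.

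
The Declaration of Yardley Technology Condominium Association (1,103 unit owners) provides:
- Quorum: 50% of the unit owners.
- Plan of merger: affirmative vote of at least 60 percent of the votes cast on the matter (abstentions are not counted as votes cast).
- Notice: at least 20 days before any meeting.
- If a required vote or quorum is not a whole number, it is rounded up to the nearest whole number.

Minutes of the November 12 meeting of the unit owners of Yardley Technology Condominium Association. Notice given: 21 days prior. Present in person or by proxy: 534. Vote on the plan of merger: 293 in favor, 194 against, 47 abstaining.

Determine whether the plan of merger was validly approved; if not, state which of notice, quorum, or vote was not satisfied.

Invalid — quorum requirement not satisfied.

Notice: 21 days given; 20 required. Satisfied.
Quorum: 50% of 1,103 = 551.50, rounded up to 552; 534 present. Not satisfied.
Vote: requires three-fifths of the votes cast (534 − 47 abstaining = 487); 3/5 of 487 = 292.20, rounded up to 293, so 293 needed; 293 in favor. Satisfied.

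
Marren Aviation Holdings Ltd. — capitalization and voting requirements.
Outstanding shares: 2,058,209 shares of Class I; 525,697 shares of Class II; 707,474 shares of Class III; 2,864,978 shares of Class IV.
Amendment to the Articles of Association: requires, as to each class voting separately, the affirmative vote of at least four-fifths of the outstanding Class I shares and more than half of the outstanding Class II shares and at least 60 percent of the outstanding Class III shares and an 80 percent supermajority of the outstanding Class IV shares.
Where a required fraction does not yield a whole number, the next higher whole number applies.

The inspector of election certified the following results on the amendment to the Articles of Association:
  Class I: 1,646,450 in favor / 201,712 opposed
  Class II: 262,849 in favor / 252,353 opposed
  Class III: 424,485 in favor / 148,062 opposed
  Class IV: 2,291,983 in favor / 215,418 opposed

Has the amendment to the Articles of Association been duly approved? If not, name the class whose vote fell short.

Class I: 4/5 of 2058209 = 1646567.20, rounded up to 1646568; 1,646,568 required, 1,646,450 in favor — not approved.
Class II: a majority of 525697 is 262849; 262,849 required, 262,849 in favor — approved.
Class III: 3/5 of 707474 = 424484.40, rounded up to 424485; 424,485 required, 424,485 in favor — approved.
Class IV: 4/5 of 2864978 = 2291982.40, rounded up to 2291983; 2,291,983 required, 2,291,983 in favor — approved.

Not approved — the Class I shares did not give the required vote.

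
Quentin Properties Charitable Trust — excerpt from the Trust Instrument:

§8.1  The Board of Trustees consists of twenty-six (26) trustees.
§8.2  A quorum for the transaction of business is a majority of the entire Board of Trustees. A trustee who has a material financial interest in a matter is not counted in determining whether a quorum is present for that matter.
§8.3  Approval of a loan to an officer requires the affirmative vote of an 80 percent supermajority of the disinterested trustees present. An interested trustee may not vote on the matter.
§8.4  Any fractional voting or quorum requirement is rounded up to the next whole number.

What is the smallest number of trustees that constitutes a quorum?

A majority of 26 is 14.

14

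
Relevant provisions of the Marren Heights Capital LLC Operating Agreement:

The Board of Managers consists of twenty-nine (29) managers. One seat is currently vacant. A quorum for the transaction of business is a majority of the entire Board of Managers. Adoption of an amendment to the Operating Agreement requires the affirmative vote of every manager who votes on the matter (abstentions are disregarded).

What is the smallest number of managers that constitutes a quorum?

A majority of 29 is 15.

15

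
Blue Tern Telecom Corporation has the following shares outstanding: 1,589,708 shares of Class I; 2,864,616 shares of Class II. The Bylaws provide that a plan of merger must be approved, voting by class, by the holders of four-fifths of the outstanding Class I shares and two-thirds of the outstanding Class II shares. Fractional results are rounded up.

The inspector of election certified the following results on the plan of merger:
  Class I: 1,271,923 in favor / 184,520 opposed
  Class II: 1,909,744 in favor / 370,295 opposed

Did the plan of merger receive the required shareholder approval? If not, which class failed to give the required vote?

Approved — every class gave the required vote.

Class I: 4/5 of 1589708 = 1271766.40, rounded up to 1271767; 1,271,767 required, 1,271,923 in favor — approved.
Class II: 2/3 of 2864616 = 1909744; 1,909,744 required, 1,909,744 in favor — approved.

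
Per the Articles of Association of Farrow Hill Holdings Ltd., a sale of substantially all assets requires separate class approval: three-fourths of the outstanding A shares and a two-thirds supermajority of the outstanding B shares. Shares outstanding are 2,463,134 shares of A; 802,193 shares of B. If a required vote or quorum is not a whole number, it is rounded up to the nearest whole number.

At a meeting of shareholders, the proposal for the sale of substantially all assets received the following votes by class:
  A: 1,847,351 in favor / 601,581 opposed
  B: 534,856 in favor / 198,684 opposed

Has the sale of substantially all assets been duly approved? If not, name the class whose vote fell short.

Approved — every class gave the required vote.

A: 3/4 of 2463134 = 1847350.50, rounded up to 1847351; 1,847,351 required, 1,847,351 in favor — approved.
B: 2/3 of 802193 = 534795.33, rounded up to 534796; 534,796 required, 534,856 in favor — approved.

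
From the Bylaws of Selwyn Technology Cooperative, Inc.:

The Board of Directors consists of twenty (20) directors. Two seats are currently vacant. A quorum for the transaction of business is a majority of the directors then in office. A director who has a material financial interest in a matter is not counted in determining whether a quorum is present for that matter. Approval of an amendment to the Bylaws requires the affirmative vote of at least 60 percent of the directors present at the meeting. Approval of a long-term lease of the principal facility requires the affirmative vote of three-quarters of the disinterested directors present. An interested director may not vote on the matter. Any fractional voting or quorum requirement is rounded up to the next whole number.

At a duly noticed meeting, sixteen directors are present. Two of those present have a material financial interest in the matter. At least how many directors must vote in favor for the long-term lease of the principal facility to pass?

The long-term lease of the principal facility requires three-fourths of the disinterested directors present (16 − 2 = 14).
3/4 of 14 = 10.50, rounded up to 11.

11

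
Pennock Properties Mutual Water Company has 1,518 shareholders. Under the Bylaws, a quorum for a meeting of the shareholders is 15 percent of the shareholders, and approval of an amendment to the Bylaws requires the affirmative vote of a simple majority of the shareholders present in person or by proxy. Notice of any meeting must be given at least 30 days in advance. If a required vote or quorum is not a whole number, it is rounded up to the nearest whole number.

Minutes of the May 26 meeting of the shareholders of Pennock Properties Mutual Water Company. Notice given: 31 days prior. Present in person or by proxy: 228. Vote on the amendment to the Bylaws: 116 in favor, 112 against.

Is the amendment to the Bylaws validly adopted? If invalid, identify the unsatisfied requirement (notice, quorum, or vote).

Notice: 31 days given; 30 required. Satisfied.
Quorum: 15% of 1,518 = 227.70, rounded up to 228; 228 present. Satisfied.
Vote: requires a majority of those present (228); a majority of 228 is 115, so 115 needed; 116 in favor. Satisfied.

Valid — all requirements satisfied.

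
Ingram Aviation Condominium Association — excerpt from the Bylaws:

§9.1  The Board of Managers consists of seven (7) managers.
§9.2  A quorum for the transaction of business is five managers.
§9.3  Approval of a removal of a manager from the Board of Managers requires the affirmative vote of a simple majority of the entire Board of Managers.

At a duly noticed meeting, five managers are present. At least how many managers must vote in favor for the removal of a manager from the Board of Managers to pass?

The removal of a manager from the Board of Managers requires a majority of the entire Board of Managers (7).
A majority of 7 is 4.

4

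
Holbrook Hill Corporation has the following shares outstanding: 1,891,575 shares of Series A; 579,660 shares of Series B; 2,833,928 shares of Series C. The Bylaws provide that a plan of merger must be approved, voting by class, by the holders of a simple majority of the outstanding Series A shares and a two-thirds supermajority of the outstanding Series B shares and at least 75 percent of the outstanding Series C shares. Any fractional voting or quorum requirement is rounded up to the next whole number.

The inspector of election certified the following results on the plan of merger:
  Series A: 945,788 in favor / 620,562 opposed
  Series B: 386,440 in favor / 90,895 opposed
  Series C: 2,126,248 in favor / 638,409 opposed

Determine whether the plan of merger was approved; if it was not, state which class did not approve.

Approved — every class gave the required vote.

Series A: a majority of 1891575 is 945788; 945,788 required, 945,788 in favor — approved.
Series B: 2/3 of 579660 = 386440; 386,440 required, 386,440 in favor — approved.
Series C: 3/4 of 2833928 = 2125446; 2,125,446 required, 2,126,248 in favor — approved.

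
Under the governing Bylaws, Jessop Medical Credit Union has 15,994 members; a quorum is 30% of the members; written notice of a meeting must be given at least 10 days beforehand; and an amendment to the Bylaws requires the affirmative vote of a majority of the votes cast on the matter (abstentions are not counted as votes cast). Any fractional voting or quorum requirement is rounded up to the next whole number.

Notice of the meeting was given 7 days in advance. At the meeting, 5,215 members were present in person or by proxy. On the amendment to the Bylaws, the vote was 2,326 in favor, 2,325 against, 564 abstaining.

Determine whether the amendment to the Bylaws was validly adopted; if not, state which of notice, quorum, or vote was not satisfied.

Invalid — notice requirement not satisfied.

Notice: 7 days given; 10 required. Not satisfied.
Quorum: 30% of 15,994 = 4,798.20, rounded up to 4,799; 5,215 present. Satisfied.
Vote: requires a majority of the votes cast (5,215 − 564 abstaining = 4,651); a majority of 4651 is 2326, so 2,326 needed; 2,326 in favor. Satisfied.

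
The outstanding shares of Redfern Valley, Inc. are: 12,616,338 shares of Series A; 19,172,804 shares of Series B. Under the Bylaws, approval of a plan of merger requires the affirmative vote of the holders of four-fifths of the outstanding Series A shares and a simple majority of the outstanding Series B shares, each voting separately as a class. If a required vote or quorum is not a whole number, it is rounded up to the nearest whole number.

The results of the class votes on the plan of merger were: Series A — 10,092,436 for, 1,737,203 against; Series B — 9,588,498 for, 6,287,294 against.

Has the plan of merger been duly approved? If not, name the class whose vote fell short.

Not approved — the Series A shares did not give the required vote.

Series A: 4/5 of 12616338 = 10093070.40, rounded up to 10093071; 10,093,071 required, 10,092,436 in favor — not approved.
Series B: a majority of 19172804 is 9586403; 9,586,403 required, 9,588,498 in favor — approved.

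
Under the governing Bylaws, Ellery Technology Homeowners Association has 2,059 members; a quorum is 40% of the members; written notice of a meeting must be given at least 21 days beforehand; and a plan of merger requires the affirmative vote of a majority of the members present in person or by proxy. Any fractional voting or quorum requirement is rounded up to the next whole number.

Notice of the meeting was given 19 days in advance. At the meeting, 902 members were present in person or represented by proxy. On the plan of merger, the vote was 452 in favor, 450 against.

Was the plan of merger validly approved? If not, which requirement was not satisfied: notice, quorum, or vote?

Notice: 19 days given; 21 required. Not satisfied.
Quorum: 40% of 2,059 = 823.60, rounded up to 824; 902 present. Satisfied.
Vote: requires a majority of those present (902); a majority of 902 is 452, so 452 needed; 452 in favor. Satisfied.

Invalid — notice requirement not satisfied.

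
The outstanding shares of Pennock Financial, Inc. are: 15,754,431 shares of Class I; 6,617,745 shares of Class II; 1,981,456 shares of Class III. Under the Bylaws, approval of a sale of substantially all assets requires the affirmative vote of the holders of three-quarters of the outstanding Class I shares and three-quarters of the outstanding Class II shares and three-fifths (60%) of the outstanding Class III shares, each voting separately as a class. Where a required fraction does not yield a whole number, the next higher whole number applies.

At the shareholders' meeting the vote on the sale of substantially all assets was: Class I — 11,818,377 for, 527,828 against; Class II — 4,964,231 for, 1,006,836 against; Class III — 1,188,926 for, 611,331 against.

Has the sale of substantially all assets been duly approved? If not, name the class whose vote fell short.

Approved — every class gave the required vote.

Class I: 3/4 of 15754431 = 11815823.25, rounded up to 11815824; 11,815,824 required, 11,818,377 in favor — approved.
Class II: 3/4 of 6617745 = 4963308.75, rounded up to 4963309; 4,963,309 required, 4,964,231 in favor — approved.
Class III: 3/5 of 1981456 = 1188873.60, rounded up to 1188874; 1,188,874 required, 1,188,926 in favor — approved.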